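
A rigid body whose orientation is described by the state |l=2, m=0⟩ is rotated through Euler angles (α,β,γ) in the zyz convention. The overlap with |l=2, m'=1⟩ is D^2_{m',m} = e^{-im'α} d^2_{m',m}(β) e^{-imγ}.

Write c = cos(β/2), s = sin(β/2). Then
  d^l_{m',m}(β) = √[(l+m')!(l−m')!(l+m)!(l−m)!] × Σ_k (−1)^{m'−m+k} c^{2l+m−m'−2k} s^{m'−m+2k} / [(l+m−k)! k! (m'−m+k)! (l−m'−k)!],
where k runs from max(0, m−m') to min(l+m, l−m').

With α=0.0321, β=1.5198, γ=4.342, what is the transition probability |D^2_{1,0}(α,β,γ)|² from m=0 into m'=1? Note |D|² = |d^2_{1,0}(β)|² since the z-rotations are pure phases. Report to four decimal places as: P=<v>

P=0.0039

Split into d^2_{1,0}(β=1.5198) × two z-phases.
With c≡cos(β/2)=0.724905 and s≡sin(β/2)=0.688849, N=[6·1·2·2]^{1/2}=4.898979
k: max(0,(0)−(1))=0 … min(2+(0),2−(1))=1
  k=0: (−1)^1·4.8990/(2)·0.7249^3·0.6888^1 = -0.642751
  k=1: (−1)^2·4.8990/(2)·0.7249^1·0.6888^3 = +0.580402
d^2_{1,0}(1.5198) = -0.642751 +0.580402 = -0.062349
|D^2_{1,0}|² = |d^2_{1,0}(β)|² = (-0.062349)² = 0.003887 (the z-rotation phases have unit modulus)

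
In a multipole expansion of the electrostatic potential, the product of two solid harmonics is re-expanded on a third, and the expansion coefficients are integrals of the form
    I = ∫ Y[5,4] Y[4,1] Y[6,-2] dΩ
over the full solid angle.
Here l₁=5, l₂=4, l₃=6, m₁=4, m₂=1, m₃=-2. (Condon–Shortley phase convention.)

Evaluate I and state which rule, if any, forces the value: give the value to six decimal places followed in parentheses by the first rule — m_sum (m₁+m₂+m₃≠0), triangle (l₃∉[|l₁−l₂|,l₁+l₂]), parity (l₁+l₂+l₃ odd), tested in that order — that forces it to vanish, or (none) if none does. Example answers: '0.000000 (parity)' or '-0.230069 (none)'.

Σmᵢ = 3 ≠ 0, so the φ-integral vanishes; I = 0

0.000000 (m_sum)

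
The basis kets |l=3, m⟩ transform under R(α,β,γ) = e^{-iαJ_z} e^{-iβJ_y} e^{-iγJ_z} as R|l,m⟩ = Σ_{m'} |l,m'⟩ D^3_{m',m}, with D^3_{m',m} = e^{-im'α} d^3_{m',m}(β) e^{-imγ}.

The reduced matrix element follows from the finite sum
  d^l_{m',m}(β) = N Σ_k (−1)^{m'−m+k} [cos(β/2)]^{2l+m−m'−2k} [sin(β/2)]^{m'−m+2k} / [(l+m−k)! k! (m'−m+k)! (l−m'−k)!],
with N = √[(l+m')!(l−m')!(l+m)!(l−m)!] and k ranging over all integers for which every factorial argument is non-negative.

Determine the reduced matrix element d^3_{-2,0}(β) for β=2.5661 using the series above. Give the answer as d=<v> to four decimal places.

d=-0.3403

d^3_{-2,0}(β=2.5661) via the finite sum:
With c≡cos(β/2)=0.283792 and s≡sin(β/2)=0.958886, N=[1·120·6·6]^{1/2}=65.726707
k: max(0,(0)−(-2))=2 … min(3+(0),3−(-2))=3
  k=2: (−1)^0·65.7267/(12)·0.2838^4·0.9589^2 = +0.032666
  k=3: (−1)^1·65.7267/(12)·0.2838^2·0.9589^4 = -0.372931
d^3_{-2,0}(2.5661) = +0.032666 -0.372931 = -0.340265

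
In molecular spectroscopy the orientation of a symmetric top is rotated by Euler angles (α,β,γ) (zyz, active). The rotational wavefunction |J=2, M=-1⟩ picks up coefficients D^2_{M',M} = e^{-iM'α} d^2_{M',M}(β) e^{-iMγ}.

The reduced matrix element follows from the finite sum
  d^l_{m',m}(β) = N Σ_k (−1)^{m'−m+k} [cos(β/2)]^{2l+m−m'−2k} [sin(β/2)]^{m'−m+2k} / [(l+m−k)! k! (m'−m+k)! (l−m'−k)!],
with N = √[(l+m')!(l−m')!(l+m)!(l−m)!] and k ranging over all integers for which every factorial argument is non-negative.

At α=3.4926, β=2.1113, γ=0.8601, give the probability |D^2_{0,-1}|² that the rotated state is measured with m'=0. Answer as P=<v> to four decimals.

First d^2_{0,-1}(β=2.1113), then the phase factors e^{-i(0)α} and e^{-i(-1)γ}:
Half-angle: c=0.492662, s=0.870221. N=√(2·2·1·6)=4.898979
The bounds max(0,m−m')=0 and min(l+m,l−m')=1 give 2 terms
  k=0: (−1)^1·4.8990/(2)·0.4927^3·0.8702^1 = -0.254890
  k=1: (−1)^2·4.8990/(2)·0.4927^1·0.8702^3 = +0.795267
d^2_{0,-1}(2.1113) = -0.254890 +0.795267 = +0.540377
|D^2_{0,-1}|² = |d^2_{0,-1}(β)|² = (+0.540377)² = 0.292007 (the z-rotation phases have unit modulus)

P=0.2920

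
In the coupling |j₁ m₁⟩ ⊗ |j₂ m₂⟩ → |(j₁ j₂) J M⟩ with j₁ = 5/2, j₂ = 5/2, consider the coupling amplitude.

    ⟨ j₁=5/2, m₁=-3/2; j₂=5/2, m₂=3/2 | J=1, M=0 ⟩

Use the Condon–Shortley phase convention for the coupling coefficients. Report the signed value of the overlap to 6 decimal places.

−√(9/70) = -0.358569

√[3·4!1!1!/7! · 1!4!4!1!1!1!] = √(288/35)
  +(−1)^3/∏(3,1,1,1,0,0)! = -1/6  (running -1/6)
  +(−1)^4/∏(4,0,0,0,1,1)! = 1/24  (running -1/8)
⟨..|..⟩ = √(288/35)·(-1/8) = -0.358569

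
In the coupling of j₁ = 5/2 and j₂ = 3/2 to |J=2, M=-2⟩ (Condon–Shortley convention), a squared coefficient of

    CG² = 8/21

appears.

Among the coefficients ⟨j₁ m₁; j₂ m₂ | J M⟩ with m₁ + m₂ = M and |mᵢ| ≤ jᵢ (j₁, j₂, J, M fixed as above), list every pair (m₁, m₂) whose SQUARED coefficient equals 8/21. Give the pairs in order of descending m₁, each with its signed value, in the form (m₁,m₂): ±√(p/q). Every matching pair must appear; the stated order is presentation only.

Admissible pairs with m₁+m₂ = M = -2: (-5/2,1/2), (-3/2,-1/2), (-1/2,-3/2)
  (m₁,m₂)=(-1/2,-3/2): CG² = 1/7, CG = +√(1/7)
  (m₁,m₂)=(-3/2,-1/2): CG² = 8/21, CG = −√(8/21)   ← matches the target
  (m₁,m₂)=(-5/2,1/2): CG² = 10/21, CG = +√(10/21)
Pairs with CG² = 8/21: (-3/2,-1/2): −√(8/21)

(-3/2,-1/2): −√(8/21)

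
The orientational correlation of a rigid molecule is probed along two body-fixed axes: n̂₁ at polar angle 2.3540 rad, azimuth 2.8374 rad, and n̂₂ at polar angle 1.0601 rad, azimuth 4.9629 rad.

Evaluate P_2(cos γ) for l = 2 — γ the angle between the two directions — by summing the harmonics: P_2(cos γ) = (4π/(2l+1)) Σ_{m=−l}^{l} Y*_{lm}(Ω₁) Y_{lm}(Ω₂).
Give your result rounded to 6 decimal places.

Term-by-term m-sum for l=2 (normalisation 4π/5 = 2.513274):
  m=-2: (0.159178, -0.110871) × (-0.257856, 0.141210) = (-0.025389, 0.051066)  (running Σ = (-0.025389, 0.051066))
  m=-1: (0.368536, -0.115697) × (0.081665, 0.319146) = (0.067021, 0.108168)  (running Σ = (0.041632, 0.159235))
  m=0: (0.155619, -0.000000) × (-0.089340, 0.000000) = (-0.013903, 0.000000)  (running Σ = (0.027729, 0.159235))
  m=1: (-0.368536, -0.115697) × (-0.081665, 0.319146) = (0.067021, -0.108168)  (running Σ = (0.094749, 0.051066))
  m=2: (0.159178, 0.110871) × (-0.257856, -0.141210) = (-0.025389, -0.051066)  (running Σ = (0.069360, -0.000000))
Accumulated sum (0.069360, -0.000000); after 4π/(2l+1) scaling, (0.174321, -0.000000) ⇒ P_2 = 0.174321

0.174321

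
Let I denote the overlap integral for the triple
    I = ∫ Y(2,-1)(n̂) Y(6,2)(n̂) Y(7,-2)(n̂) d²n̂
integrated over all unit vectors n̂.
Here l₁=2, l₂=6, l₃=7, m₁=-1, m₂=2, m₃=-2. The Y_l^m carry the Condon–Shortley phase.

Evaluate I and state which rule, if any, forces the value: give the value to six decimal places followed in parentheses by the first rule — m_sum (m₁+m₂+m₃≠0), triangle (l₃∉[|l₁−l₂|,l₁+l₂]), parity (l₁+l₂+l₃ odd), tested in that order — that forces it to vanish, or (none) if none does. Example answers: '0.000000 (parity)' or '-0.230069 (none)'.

0.000000 (m_sum)

m-sum = -1 + 2 − 2 = -1 ≠ 0 ⇒ I = 0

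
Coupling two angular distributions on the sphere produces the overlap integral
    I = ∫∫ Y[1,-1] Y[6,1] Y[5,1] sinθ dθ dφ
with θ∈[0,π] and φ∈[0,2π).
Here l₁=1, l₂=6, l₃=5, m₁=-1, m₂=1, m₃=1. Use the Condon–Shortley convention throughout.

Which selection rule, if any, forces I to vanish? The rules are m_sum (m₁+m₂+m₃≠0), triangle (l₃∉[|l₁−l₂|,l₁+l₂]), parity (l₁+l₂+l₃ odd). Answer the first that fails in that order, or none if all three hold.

m_sum

m₁+m₂+m₃ = -1 + 1 + 1 = 1  ✗
triangle: |1−6|=5 ≤ l₃=5 ≤ 1+6=7
parity: l₁+l₂+l₃ = 12 is even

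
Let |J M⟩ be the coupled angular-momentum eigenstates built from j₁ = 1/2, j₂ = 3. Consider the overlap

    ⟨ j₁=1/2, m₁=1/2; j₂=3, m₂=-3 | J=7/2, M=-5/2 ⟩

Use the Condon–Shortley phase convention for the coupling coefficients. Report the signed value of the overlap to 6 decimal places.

+√(1/7) ≈ +0.377964

triangle: 0!*1!*6!/8! = 720/40320
(j±m)!: 1!*0!*0!*6!*1!*6! = 518400
prefactor² = (2J+1)*Δ*N² = 518400/7
  k=0: +1/(0!*0!*0!*0!*1!*6!) = 1/720
Σ = 1/720  ⇒  CG² = 518400/7*(1/720)² = 1/7
CG = +√(1/7) = +0.377964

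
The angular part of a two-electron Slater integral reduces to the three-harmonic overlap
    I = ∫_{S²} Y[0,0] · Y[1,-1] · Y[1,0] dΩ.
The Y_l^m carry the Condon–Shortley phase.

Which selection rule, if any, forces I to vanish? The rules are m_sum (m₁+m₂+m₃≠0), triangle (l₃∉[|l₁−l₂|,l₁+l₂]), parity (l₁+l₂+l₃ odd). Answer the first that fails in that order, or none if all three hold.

Σmᵢ = -1  ✗
l₃∈[|l₁−l₂|,l₁+l₂]=[1,1], have l₃=1
Σlᵢ = 2 ⇒ even

m_sum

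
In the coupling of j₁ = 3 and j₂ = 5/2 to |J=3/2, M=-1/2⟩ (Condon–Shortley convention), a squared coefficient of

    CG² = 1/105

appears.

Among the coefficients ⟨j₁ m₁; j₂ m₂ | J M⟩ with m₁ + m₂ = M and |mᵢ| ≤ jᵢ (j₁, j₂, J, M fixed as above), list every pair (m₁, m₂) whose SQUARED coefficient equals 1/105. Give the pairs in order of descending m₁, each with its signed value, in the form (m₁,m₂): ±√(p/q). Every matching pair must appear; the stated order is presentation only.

(-1,1/2): −√(1/105)

Admissible pairs with m₁+m₂ = M = -1/2: (-3,5/2), (-2,3/2), (-1,1/2), (0,-1/2), (1,-3/2), (2,-5/2)
  (m₁,m₂)=(2,-5/2): CG² = 5/21, CG = +√(5/21)
  (m₁,m₂)=(1,-3/2): CG² = 7/30, CG = −√(7/30)
  (m₁,m₂)=(0,-1/2): CG² = 4/35, CG = +√(4/35)
  (m₁,m₂)=(-1,1/2): CG² = 1/105, CG = −√(1/105)   ← matches the target
  (m₁,m₂)=(-2,3/2): CG² = 1/21, CG = −√(1/21)
  (m₁,m₂)=(-3,5/2): CG² = 5/14, CG = +√(5/14)
Pairs with CG² = 1/105: (-1,1/2): −√(1/105)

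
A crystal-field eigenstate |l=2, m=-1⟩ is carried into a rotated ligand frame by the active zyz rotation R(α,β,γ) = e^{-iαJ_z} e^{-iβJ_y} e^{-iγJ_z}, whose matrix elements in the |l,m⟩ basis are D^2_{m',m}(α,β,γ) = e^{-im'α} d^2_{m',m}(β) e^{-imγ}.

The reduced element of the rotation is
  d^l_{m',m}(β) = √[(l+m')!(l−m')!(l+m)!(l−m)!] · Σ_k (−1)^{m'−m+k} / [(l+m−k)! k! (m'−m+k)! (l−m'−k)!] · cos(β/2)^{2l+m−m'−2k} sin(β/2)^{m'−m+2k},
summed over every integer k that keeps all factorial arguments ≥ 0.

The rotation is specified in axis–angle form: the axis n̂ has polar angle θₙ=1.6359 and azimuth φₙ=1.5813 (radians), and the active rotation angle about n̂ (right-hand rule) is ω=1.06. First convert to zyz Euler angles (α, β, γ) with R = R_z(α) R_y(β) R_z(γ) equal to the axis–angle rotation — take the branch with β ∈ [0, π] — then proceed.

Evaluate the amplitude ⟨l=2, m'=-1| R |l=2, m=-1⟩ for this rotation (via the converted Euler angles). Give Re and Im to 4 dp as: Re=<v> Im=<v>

Axis–angle → zyz. n̂ = (sinθₙcosφₙ, sinθₙsinφₙ, cosθₙ) = (-0.010481, +0.997826, -0.065058), ω = 1.0600.
R = I cosω + sinω [n̂]ₓ + (1−cosω) n̂n̂ᵀ gives
  R = [+0.488928, +0.051408, +0.870808; -0.062099, +0.997780, -0.024037; -0.870111, -0.042324, +0.491035]
β = atan2(√(R₁₃²+R₂₃²), R₃₃) = 1.057518; α = atan2(R₂₃, R₁₃) mod 2π = 6.255589; γ = atan2(R₃₂, −R₃₁) mod 2π = 6.234582
D^2_{-1,-1}(6.2556,1.0575,6.2346) = e^{-i·-1·6.2556}·d^2_{-1,-1}(1.0575)·e^{-i·-1·6.2346}. Compute d first:
Half-angle: c=0.863434, s=0.504462. N=√(1·6·1·6)=6.000000
Admissible k: 0..1 (factorial args all ≥0)
  k=0: (−1)^0·6.0000/(6)·0.8634^4·0.5045^0 = +0.555797
  k=1: (−1)^1·6.0000/(2)·0.8634^2·0.5045^2 = -0.569163
d^2_{-1,-1}(1.0575) = +0.555797 -0.569163 = -0.013366
Attach z-rotation phases: D = e^{-i(-1)(6.2556)}·(-0.013366)·e^{-i(-1)(6.2346)} = -0.013328+0.001018i

Re=-0.0133 Im=0.0010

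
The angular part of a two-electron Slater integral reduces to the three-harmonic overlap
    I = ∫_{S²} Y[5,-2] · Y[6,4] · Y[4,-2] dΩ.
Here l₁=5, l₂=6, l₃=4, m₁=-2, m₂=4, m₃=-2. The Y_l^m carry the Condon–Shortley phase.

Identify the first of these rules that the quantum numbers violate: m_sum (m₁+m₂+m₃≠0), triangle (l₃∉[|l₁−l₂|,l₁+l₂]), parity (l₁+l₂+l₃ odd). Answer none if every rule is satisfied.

parity

m₁+m₂+m₃ = -2 + 4 − 2 = 0  ✓
triangle: |5−6|=1 ≤ l₃=4 ≤ 5+6=11  ✓
parity: l₁+l₂+l₃ = 15 is odd  ✗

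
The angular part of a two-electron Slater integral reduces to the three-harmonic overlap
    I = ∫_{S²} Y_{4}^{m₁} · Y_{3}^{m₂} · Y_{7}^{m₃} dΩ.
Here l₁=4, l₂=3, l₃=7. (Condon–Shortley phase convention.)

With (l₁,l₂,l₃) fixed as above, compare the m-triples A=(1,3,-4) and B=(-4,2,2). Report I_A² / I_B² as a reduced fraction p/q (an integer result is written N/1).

154/3

Shared (l₁,l₂,l₃)=(4,3,7): N and (l;000)² cancel in I_A²/I_B².
A: Δ = 0!·8!·6!/15! = 1/45045; Racah Σ t=0..0: t=0:+1/518400 = 1/518400; ⇒ 3j(4 3 7; 1 3 -4)² = 2/195, sgn -1
B: Δ = 0!·8!·6!/15! = 1/45045; Racah Σ t=0..0: t=0:+1/4838400 = 1/4838400; ⇒ 3j(4 3 7; -4 2 2)² = 1/5005, sgn -1
I_A²/I_B² = (2/195)/(1/5005) = 154/3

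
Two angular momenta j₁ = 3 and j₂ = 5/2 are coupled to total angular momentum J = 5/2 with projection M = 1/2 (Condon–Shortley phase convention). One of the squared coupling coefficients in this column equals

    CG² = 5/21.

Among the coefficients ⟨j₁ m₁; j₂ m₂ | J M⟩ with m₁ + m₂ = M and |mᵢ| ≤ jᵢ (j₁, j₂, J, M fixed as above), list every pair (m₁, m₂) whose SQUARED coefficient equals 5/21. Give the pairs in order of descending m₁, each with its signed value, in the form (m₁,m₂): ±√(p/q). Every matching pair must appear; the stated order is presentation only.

Admissible pairs with m₁+m₂ = M = 1/2: (-2,5/2), (-1,3/2), (0,1/2), (1,-1/2), (2,-3/2), (3,-5/2)
  (m₁,m₂)=(3,-5/2): CG² = 5/21, CG = +√(5/21)   ← matches the target
  (m₁,m₂)=(2,-3/2): CG² = 1/14, CG = +√(1/14)
  (m₁,m₂)=(1,-1/2): CG² = 8/35, CG = −√(8/35)
  (m₁,m₂)=(0,1/2): CG² = 8/105, CG = +√(8/105)
  (m₁,m₂)=(-1,3/2): CG² = 1/35, CG = +√(1/35)
  (m₁,m₂)=(-2,5/2): CG² = 5/14, CG = −√(5/14)
Pairs with CG² = 5/21: (3,-5/2): +√(5/21)

(3,-5/2): +√(5/21)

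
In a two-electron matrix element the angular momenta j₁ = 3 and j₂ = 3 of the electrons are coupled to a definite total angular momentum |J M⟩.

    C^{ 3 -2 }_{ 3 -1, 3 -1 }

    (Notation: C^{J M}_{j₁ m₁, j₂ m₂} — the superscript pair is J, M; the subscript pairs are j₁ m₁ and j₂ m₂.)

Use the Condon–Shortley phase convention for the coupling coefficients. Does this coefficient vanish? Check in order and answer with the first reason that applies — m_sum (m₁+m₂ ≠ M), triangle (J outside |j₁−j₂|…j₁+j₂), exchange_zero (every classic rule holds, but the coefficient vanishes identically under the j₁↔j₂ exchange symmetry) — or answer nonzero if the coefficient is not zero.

exchange_zero

m-sum: m₁+m₂ = -1+(-1) = -2, M = -2  ✓
triangle: |j₁−j₂| = 0 ≤ J = 3 ≤ j₁+j₂ = 6  ✓
exchange: j₁=j₂ and m₁=m₂, and (−1)^(j₁+j₂−J) = (−1)^3 = −1 forces ⟨j₁m₁;j₂m₂|JM⟩ = −⟨j₂m₂;j₁m₁|JM⟩ = −⟨j₁m₁;j₂m₂|JM⟩ ⇒ the coefficient vanishes identically
Racah sum check: Σ_k collapses to 0 ⇒ CG = 0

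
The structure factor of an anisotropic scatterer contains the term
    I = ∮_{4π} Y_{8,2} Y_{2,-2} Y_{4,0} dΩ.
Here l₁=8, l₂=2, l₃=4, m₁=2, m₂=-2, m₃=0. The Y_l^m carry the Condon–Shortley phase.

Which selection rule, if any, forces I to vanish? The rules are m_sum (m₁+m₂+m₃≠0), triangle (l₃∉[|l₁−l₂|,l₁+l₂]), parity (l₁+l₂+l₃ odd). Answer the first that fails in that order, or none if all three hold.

triangle

m₁+m₂+m₃ = 2 − 2 + 0 = 0  ✓
triangle: need |l₁−l₂| ≤ l₃ ≤ l₁+l₂ = [6,10]; l₃=4 is outside  ✗
parity: l₁+l₂+l₃ = 14 is even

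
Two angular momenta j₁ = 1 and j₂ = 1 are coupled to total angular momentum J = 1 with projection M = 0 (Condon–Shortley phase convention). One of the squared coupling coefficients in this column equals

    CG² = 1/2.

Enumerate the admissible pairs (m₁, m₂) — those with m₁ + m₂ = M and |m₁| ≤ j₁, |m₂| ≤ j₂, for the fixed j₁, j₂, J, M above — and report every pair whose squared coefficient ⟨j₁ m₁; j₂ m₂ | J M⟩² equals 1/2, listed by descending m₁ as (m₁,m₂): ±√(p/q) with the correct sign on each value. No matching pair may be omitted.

Admissible pairs with m₁+m₂ = M = 0: (-1,1), (0,0), (1,-1)
  (m₁,m₂)=(1,-1): CG² = 1/2, CG = +√(1/2)   ← matches the target
  (m₁,m₂)=(0,0): CG² = 0/1, CG = 0
  (m₁,m₂)=(-1,1): CG² = 1/2, CG = −√(1/2)   ← matches the target
Pairs with CG² = 1/2: (1,-1): +√(1/2); (-1,1): −√(1/2)

(1,-1): +√(1/2); (-1,1): −√(1/2)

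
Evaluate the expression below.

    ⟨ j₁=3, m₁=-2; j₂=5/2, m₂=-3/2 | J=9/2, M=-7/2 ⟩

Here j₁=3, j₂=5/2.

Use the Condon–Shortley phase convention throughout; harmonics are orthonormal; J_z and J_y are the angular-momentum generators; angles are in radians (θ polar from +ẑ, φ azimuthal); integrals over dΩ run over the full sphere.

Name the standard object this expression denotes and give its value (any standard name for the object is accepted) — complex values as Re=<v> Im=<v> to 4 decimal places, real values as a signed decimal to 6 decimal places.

Clebsch–Gordan coefficient, −√(1/99) ≈ -0.100504

This is a Clebsch–Gordan (vector-coupling) coefficient.
√[10·1!5!4!/11! · 1!5!1!4!1!8!] = √(921600/11)
  +(−1)^0/∏(0,1,5,1,0,3)! = 1/720  (running 1/720)
  +(−1)^1/∏(1,0,4,0,1,4)! = -1/576  (running -1/2880)
⟨..|..⟩ = √(921600/11)·(-1/2880) = -0.100504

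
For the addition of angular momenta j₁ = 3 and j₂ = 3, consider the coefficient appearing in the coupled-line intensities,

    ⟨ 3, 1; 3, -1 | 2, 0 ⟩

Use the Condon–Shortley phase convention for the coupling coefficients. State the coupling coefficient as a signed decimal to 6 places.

−√(3/28) = -0.327327

√[5·4!2!2!/9! · 4!2!2!4!2!2!] = √(256/21)
  +(−1)^0/∏(0,4,2,2,0,0)! = 1/96  (running 1/96)
  +(−1)^1/∏(1,3,1,1,1,1)! = -1/6  (running -5/32)
  +(−1)^2/∏(2,2,0,0,2,2)! = 1/16  (running -3/32)
⟨..|..⟩ = √(256/21)·(-3/32) = -0.327327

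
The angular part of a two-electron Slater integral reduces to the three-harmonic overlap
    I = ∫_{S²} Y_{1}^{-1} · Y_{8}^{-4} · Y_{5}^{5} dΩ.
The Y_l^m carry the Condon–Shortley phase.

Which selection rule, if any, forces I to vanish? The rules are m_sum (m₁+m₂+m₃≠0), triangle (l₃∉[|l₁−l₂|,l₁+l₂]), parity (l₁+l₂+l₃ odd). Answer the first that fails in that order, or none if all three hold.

triangle

azimuthal sum: -1 − 4 + 5 = 0  ✓
l₃ must lie in [7,9]; have l₃=5  ✗
L = 1 + 8 + 5 = 14 (even)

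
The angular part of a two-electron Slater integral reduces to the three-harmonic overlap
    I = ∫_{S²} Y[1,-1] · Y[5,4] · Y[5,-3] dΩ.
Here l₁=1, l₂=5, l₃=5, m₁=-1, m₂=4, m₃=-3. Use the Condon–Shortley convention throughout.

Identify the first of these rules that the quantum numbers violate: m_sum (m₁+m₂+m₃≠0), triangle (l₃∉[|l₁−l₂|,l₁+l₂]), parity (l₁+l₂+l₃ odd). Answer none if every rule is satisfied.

parity

m₁+m₂+m₃ = -1 + 4 − 3 = 0  ✓
triangle: |1−5|=4 ≤ l₃=5 ≤ 1+5=6  ✓
parity: l₁+l₂+l₃ = 11 is odd  ✗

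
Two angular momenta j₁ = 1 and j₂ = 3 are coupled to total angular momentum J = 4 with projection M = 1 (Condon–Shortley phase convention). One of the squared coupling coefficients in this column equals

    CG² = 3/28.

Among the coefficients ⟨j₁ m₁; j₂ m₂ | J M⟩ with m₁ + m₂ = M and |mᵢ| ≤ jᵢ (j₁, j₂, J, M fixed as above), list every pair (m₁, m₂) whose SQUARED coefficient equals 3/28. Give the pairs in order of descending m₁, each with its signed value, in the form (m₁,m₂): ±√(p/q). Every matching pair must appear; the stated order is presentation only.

Admissible pairs with m₁+m₂ = M = 1: (-1,2), (0,1), (1,0)
  (m₁,m₂)=(1,0): CG² = 5/14, CG = +√(5/14)
  (m₁,m₂)=(0,1): CG² = 15/28, CG = +√(15/28)
  (m₁,m₂)=(-1,2): CG² = 3/28, CG = +√(3/28)   ← matches the target
Pairs with CG² = 3/28: (-1,2): +√(3/28)

(-1,2): +√(3/28)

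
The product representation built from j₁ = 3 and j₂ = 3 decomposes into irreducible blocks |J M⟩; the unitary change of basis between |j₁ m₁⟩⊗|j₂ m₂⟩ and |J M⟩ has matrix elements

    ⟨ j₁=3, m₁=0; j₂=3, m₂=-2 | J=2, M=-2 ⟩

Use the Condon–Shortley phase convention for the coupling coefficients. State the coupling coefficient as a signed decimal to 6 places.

triangle: 4!*2!*2!/9! = 96/362880
(j±m)!: 3!*3!*1!*5!*0!*4! = 103680
prefactor² = (2J+1)*Δ*N² = 960/7
  k=1: −1/(1!*3!*2!*0!*0!*2!) = -1/24
Σ = -1/24  ⇒  CG² = 960/7*(-1/24)² = 5/21
CG = −√(5/21) = -0.487950

-0.487950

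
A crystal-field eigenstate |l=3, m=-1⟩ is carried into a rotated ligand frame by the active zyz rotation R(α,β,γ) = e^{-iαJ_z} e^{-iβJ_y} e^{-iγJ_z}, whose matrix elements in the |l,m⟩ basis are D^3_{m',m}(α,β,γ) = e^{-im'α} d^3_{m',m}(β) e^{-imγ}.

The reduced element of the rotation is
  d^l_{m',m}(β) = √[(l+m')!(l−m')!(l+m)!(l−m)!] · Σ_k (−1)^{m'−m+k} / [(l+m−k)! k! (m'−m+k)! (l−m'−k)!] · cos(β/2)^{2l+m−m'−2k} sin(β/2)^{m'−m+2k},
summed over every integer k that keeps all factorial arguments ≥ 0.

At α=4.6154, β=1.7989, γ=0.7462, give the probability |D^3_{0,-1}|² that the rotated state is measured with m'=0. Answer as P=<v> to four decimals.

First d^3_{0,-1}(β=1.7989), then the phase factors e^{-i(0)α} and e^{-i(-1)γ}:
With c≡cos(β/2)=0.622041 and s≡sin(β/2)=0.782985, N=[6·6·2·24]^{1/2}=41.569219
k∈{0,1,2} keeps every argument non-negative
  k=0: (−1)^1·41.5692/(12)·0.6220^5·0.7830^1 = -0.252603
  k=1: (−1)^2·41.5692/(4)·0.6220^3·0.7830^3 = +1.200683
  k=2: (−1)^3·41.5692/(12)·0.6220^1·0.7830^5 = -0.634127
d^3_{0,-1}(1.7989) = -0.252603 +1.200683 -0.634127 = +0.313953
|D^3_{0,-1}|² = |d^3_{0,-1}(β)|² = (+0.313953)² = 0.098567 (the z-rotation phases have unit modulus)

P=0.0986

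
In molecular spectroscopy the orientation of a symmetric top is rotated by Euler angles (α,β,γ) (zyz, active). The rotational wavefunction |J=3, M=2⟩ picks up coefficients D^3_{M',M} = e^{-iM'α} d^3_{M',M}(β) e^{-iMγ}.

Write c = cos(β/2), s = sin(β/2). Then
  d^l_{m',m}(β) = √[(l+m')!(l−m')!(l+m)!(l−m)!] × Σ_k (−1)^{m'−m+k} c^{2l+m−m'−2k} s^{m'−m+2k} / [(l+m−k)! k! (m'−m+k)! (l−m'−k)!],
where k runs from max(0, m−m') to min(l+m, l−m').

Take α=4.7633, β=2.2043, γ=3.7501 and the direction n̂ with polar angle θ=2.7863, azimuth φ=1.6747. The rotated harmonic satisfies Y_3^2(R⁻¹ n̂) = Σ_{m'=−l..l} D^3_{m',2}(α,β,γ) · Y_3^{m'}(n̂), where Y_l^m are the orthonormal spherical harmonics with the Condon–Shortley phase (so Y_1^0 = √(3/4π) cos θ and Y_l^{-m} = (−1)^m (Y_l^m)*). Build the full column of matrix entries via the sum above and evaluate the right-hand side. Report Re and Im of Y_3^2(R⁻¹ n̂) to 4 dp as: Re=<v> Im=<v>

Re=0.0806 Im=-0.2470

Need the full column D^3_{m',2} for m'=−3..3 at α=4.7633, β=2.2043, γ=3.7501.
cos(β/2)=0.451679, sin(β/2)=0.892181
d^3_{-3,2}: single k=5 term ⇒ +0.625416;  D = +0.546889+0.303410i
d^3_{-2,2}: k∈[4..5] ⇒ +0.646310 -0.504332 = +0.141978;  D = -0.062471+0.127495i
d^3_{-1,2}: k∈[3..4] ⇒ +0.413883 -0.807409 = -0.393526;  D = +0.361738+0.154945i
d^3_{0,2}: k∈[2..3] ⇒ +0.181462 -0.707997 = -0.526535;  D = -0.182417+0.493926i
d^3_{1,2}: k∈[1..2] ⇒ +0.053040 -0.413883 = -0.360843;  D = -0.344419-0.107626i
d^3_{2,2}: k∈[0..1] ⇒ +0.008491 -0.165651 = -0.157160;  D = +0.039180-0.152198i
d^3_{3,2}: single k=0 term ⇒ -0.041084;  D = +0.040257+0.008204i
Y_3^{m'}(θ=2.7863,φ=1.6747) and Σ D·Y over m':
  (+0.5469+0.3034i)·(+0.0054+0.0167i)  (-0.0625+0.1275i)·(+0.1135-0.0239i)  (+0.3617+0.1549i)·(-0.0396-0.3796i)  (-0.1824+0.4939i)·(-0.4881+0.0000i)  (-0.3444-0.1076i)·(+0.0396-0.3796i)  (+0.0392-0.1522i)·(+0.1135+0.0239i)  (+0.0403+0.0082i)·(-0.0054+0.0167i)
Y_3^2(R⁻¹ n̂) = +0.080606-0.246995i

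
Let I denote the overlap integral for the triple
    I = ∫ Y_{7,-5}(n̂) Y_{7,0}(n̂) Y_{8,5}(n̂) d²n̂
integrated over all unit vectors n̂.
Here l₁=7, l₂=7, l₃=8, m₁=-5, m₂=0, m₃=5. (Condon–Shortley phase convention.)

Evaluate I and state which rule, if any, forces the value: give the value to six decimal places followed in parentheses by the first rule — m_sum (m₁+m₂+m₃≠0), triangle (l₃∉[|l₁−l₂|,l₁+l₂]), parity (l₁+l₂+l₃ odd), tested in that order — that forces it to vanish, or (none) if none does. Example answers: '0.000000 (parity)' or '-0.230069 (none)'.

Checks pass: Σm=0; 22 even; l₃=8∈[0,14].
(2·7+1)(2·7+1)(2·8+1) = 3825
Δ: 6! 8! 8! / 23! → 1/22086194130
sum: t=0:+1/18289152000 t=1:−1/248832000 t=2:+1/24883200 t=3:−1/11943936 t=4:+1/24883200 t=5:−1/248832000 t=6:+1/18289152000 = -11/975421440
3j²(7 7 8; 0 0 0) = Δ·Π!·Σ² = 1750/289731  (sign -1)
sum: t=4:+1/1393459200 t=5:−1/870912000 t=6:+1/5225472000 = -1/4180377600
3j²(7 7 8; -5 0 5) = Δ·Π!·Σ² = 35/14858  (sign +1)
combine: 4πI² = 3825·1750/289731·35/14858 = 2296875/42204149
take √, sign -1: I = -0.06580913
No selection rule forces the value: the integral is nonzero (none).

-0.065809 (none)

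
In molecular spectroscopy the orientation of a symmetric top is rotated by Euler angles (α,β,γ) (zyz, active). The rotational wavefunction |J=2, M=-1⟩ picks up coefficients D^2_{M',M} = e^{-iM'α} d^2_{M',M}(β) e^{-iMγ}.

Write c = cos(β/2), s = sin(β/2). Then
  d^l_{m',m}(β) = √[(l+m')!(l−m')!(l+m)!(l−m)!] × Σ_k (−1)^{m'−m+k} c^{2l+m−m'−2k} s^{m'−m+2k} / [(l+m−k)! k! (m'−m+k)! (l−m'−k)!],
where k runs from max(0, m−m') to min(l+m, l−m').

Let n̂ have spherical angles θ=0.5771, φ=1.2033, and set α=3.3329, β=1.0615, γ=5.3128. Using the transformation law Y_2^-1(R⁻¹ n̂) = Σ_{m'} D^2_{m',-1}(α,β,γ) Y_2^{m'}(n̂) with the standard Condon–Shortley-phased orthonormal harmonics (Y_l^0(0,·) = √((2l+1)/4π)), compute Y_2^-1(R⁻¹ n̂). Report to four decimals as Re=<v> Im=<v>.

Need the full column D^2_{m',-1} for m'=−2..2 at α=3.3329, β=1.0615, γ=5.3128.
cos(β/2)=0.862428, sin(β/2)=0.506180
d^2_{-2,-1}: single k=1 term ⇒ +0.649387;  D = +0.540406-0.360089i
d^2_{-1,-1}: k∈[0..1] ⇒ +0.553211 -0.571712 = -0.018501;  D = +0.013164-0.012999i
d^2_{0,-1}: k∈[0..1] ⇒ -0.795333 +0.273977 = -0.521356;  D = -0.294557+0.430173i
d^2_{1,-1}: k∈[0..1] ⇒ +0.571712 -0.065648 = +0.506064;  D = -0.201306+0.464302i
d^2_{2,-1}: single k=0 term ⇒ -0.223701;  D = -0.048337+0.218417i
Y_2^{m'}(θ=0.5771,φ=1.2033) and Σ D·Y over m':
  (+0.5404-0.3601i)·(-0.0853-0.0771i)  (+0.0132-0.0130i)·(+0.1269-0.3297i)  (-0.2946+0.4302i)·(+0.3491+0.0000i)  (-0.2013+0.4643i)·(-0.1269-0.3297i)  (-0.0483+0.2184i)·(-0.0853+0.0771i)
Y_2^-1(R⁻¹ n̂) = -0.013427+0.118321i

Re=-0.0134 Im=0.1183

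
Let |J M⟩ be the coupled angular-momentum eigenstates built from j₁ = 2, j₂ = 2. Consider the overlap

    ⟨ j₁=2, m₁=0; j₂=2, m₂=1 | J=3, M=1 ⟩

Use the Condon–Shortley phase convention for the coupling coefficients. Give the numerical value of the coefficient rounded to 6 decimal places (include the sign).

triangle: 1!·3!·3!/8! = 36/40320
(j±m)!: 2!·2!·3!·1!·4!·2! = 1152
prefactor² = (2J+1)·Δ·N² = 36/5
  k=0: +1/(0!·1!·2!·3!·1!·0!) = 1/12
  k=1: −1/(1!·0!·1!·2!·2!·1!) = -1/4
Σ = -1/6  ⇒  CG² = 36/5·(-1/6)² = 1/5
CG = −√(1/5) = -0.447214

−√(1/5) = -0.447214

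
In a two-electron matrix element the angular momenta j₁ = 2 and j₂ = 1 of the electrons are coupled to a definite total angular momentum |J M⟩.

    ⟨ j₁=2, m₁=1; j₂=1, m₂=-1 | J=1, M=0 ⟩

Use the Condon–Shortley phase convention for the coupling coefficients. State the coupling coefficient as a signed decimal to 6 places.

+√(3/10) = +0.547723

√[3·2!2!0!/5! · 3!1!0!2!1!1!] = √(6/5)
  +(−1)^0/∏(0,2,1,0,1,0)! = 1/2  (running 1/2)
⟨..|..⟩ = √(6/5)·(1/2) = +0.547723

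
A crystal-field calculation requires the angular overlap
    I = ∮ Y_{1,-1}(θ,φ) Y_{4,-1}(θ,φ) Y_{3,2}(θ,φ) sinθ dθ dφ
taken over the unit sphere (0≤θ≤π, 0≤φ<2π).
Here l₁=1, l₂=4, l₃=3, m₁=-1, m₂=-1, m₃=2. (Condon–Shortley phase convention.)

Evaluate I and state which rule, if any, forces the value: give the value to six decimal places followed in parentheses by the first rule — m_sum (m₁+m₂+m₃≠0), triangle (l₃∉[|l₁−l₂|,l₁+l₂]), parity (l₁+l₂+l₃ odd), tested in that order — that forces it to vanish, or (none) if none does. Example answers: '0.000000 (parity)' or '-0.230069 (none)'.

Rules hold: Σm=0, L=8 even, 3≤3≤5.
N = 3·9·7 = 189
Δ = 2!·0!·6!/9! = 1/252
Racah Σ t=1..1: t=1:−1/36 = -1/36
⇒ 3j(1 4 3; 0 0 0)² = 4/63, sgn +1
Racah Σ t=2..2: t=2:+1/240 = 1/240
⇒ 3j(1 4 3; -1 -1 2)² = 1/84, sgn -1
4πI² = N·(3j₀)²·(3jₘ)² = 1/7
I = -1·√(0.142857/4π) = -0.10662181
No selection rule forces the value: the integral is nonzero (none).

-0.106622 (none)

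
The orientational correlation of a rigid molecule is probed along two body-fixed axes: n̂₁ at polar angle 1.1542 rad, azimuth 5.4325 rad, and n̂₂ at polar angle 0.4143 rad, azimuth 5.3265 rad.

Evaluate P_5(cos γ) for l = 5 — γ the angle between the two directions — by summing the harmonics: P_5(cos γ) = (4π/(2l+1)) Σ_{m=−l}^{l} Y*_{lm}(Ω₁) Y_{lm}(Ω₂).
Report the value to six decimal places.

-0.408144

Addition theorem: P_5(cos γ) = (4π/11) Σ_m Y*_{lm}(Ω₁) Y_{lm}(Ω₂), m = −5…5:
  [-5]  conj(Y_{5,-5})(Ω₁) = -0.13150 + 0.26610j ; Y_{5,-5}(Ω₂) = 0.00035 - 0.00489j ; Δ = 0.00126 + 0.00074j
  [-4]  conj(Y_{5,-4})(Ω₁) = -0.40126 + 0.10724j ; Y_{5,-4}(Ω₂) = -0.02732 - 0.02232j ; Δ = 0.01336 + 0.00603j
  [-3]  conj(Y_{5,-3})(Ω₁) = -0.10416 - 0.06967j ; Y_{5,-3}(Ω₂) = -0.14221 + 0.03959j ; Δ = 0.01757 + 0.00578j
  [-2]  conj(Y_{5,-2})(Ω₁) = 0.03799 + 0.28930j ; Y_{5,-2}(Ω₂) = -0.12784 + 0.35847j ; Δ = -0.10856 - 0.02337j
  [-1]  conj(Y_{5,-1})(Ω₁) = -0.14087 + 0.16058j ; Y_{5,-1}(Ω₂) = 0.29822 + 0.42298j ; Δ = -0.10994 - 0.01170j
  [+0]  conj(Y_{5,0})(Ω₁) = 0.24737 + 0.00000j ; Y_{5,0}(Ω₂) = 0.06206 + 0.00000j ; Δ = 0.01535 + 0.00000j
  [+1]  conj(Y_{5,1})(Ω₁) = 0.14087 + 0.16058j ; Y_{5,1}(Ω₂) = -0.29822 + 0.42298j ; Δ = -0.10994 + 0.01170j
  [+2]  conj(Y_{5,2})(Ω₁) = 0.03799 - 0.28930j ; Y_{5,2}(Ω₂) = -0.12784 - 0.35847j ; Δ = -0.10856 + 0.02337j
  [+3]  conj(Y_{5,3})(Ω₁) = 0.10416 - 0.06967j ; Y_{5,3}(Ω₂) = 0.14221 + 0.03959j ; Δ = 0.01757 - 0.00578j
  [+4]  conj(Y_{5,4})(Ω₁) = -0.40126 - 0.10724j ; Y_{5,4}(Ω₂) = -0.02732 + 0.02232j ; Δ = 0.01336 - 0.00603j
  [+5]  conj(Y_{5,5})(Ω₁) = 0.13150 + 0.26610j ; Y_{5,5}(Ω₂) = -0.00035 - 0.00489j ; Δ = 0.00126 - 0.00074j
Accumulated sum -0.35727 - 0.00000j; after 4π/(2l+1) scaling, -0.40814 - 0.00000j ⇒ P_5 = -0.408144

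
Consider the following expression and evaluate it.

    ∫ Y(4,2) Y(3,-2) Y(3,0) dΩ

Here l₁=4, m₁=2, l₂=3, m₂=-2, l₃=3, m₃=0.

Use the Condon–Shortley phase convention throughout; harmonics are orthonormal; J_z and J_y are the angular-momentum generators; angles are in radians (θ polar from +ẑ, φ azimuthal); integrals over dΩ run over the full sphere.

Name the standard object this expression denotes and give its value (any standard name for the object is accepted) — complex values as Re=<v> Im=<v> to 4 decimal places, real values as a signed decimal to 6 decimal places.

This is a Gaunt coefficient — the integral of a triple product of spherical harmonics over the sphere.
m-sum 0 ✓  L=10 even ✓  1≤3≤7 ✓
Π(2lᵢ+1) = 9×7×7 = 441
triangle coeff Δ(4,3,3) = 1/34650
Σ_t [1,3]: t=1:−1/72 t=2:+1/16 t=3:−1/72 = 5/144
(3j)²=2/77 [(4 3 3; 0 0 0)], sign=-1
Σ_t [0,1]: t=0:+1/96 t=1:−1/72 = -1/288
(3j)²=1/462 [(4 3 3; 2 -2 0)], sign=+1
⇒ 4πI² = 3/121
I = (-1)√(3/121/(4π)) = -0.04441841

Gaunt coefficient, -0.044418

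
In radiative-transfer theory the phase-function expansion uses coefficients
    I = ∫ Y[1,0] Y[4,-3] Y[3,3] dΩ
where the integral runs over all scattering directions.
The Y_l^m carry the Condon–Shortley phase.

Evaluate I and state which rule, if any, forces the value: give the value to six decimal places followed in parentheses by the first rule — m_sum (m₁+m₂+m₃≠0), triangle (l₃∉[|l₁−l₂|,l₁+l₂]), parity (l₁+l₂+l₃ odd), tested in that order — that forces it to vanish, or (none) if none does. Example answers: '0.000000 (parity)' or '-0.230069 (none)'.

-0.162868 (none)

Checks pass: Σm=0; 8 even; l₃=3∈[3,5].
(2·1+1)(2·4+1)(2·3+1) = 189
Δ: 2! 0! 6! / 9! → 1/252
sum: t=1:−1/36 = -1/36
3j²(1 4 3; 0 0 0) = Δ·Π!·Σ² = 4/63  (sign +1)
sum: t=1:−1/720 = -1/720
3j²(1 4 3; 0 -3 3) = Δ·Π!·Σ² = 1/36  (sign -1)
combine: 4πI² = 189·4/63·1/36 = 1/3
take √, sign -1: I = -0.16286750
No selection rule forces the value: the integral is nonzero (none).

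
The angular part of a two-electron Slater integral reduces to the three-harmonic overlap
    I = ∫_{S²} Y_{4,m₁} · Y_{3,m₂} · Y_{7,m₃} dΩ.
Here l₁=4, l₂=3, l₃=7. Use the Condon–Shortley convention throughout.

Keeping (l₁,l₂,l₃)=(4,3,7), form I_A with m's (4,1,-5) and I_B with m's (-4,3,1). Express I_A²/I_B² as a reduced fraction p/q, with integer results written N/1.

495/1

l's match ⇒ only the (l;m) 3-j factors differ between A and B.
A: triangle coeff Δ(4,3,7) = 1/45045; Σ_t [0,0]: t=0:+1/1935360 = 1/1935360; (3j)²=1/91 [(4 3 7; 4 1 -5)], sign=+1
B: triangle coeff Δ(4,3,7) = 1/45045; Σ_t [0,0]: t=0:+1/29030400 = 1/29030400; (3j)²=1/45045 [(4 3 7; -4 3 1)], sign=+1
I_A²/I_B² = (1/91)/(1/45045) = 495/1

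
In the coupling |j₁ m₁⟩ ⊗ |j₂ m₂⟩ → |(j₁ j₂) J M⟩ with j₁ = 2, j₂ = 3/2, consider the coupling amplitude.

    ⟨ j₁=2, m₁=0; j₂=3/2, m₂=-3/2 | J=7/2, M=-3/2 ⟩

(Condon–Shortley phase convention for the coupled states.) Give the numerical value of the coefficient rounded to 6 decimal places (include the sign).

j₁+j₂−J=0  J+j₁−j₂=4  J−j₁+j₂=3  j₁+j₂+J+1=8
(j₁±m₁, j₂±m₂, J±M) = (2,2,0,3,2,5)
P² = 1152/7
sum k=0..0:
  [0] +1/24 = 1/24
S = 1/24
C² = P²·S² = 2/7 ; C = +0.534522

+√(2/7) ≈ +0.534522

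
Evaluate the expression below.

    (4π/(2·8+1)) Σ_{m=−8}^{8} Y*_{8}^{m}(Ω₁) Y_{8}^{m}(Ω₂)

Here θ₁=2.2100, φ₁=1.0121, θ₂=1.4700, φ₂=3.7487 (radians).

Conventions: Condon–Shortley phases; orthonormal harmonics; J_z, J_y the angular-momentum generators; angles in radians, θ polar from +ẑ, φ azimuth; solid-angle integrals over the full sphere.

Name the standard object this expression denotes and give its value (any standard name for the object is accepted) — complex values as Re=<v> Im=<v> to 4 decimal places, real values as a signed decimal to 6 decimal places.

Legendre polynomial (addition theorem), +0.013483

This sum is the spherical-harmonic addition theorem: it equals the Legendre polynomial P_l(cos γ) of the angle γ between the two directions.
Summing Y*_{l m}(θ₁,φ₁)·Y_{l m}(θ₂,φ₂) over m ∈ [−8, 8]; prefactor 4π/(2·8+1) = 0.739198:
  term(m=-8) = -0.043694-0.004311i   from Y*(Ω₁)=-0.021333+0.086120i, Y(Ω₂)=+0.071245+0.489713i
  term(m=-7) = -0.050348+0.015942i   from Y*(Ω₁)=-0.183500-0.189512i, Y(Ω₂)=+0.089352-0.179156i
  term(m=-6) = +0.102331-0.088248i   from Y*(Ω₁)=+0.426753-0.091220i, Y(Ω₂)=+0.271583-0.148737i
  term(m=-5) = +0.037644-0.077106i   from Y*(Ω₁)=-0.128834+0.355024i, Y(Ω₂)=-0.225913-0.024050i
  term(m=-4) = +0.000035-0.000712i   from Y*(Ω₁)=+0.001782+0.002277i, Y(Ω₂)=-0.186366-0.161215i
  term(m=-3) = -0.029241-0.078683i   from Y*(Ω₁)=-0.351859+0.037186i, Y(Ω₂)=+0.058815+0.229836i
  term(m=-2) = +0.028680+0.030126i   from Y*(Ω₁)=+0.083873-0.172132i, Y(Ω₂)=-0.075829+0.203565i
  term(m=-1) = -0.060994-0.026148i   from Y*(Ω₁)=-0.146045-0.233622i, Y(Ω₂)=+0.197825-0.137414i
  term(m=+0) = +0.049417+0.000000i   from Y*(Ω₁)=+0.237070-0.000000i, Y(Ω₂)=+0.208450+0.000000i
  term(m=+1) = -0.060994+0.026148i   from Y*(Ω₁)=+0.146045-0.233622i, Y(Ω₂)=-0.197825-0.137414i
  term(m=+2) = +0.028680-0.030126i   from Y*(Ω₁)=+0.083873+0.172132i, Y(Ω₂)=-0.075829-0.203565i
  term(m=+3) = -0.029241+0.078683i   from Y*(Ω₁)=+0.351859+0.037186i, Y(Ω₂)=-0.058815+0.229836i
  term(m=+4) = +0.000035+0.000712i   from Y*(Ω₁)=+0.001782-0.002277i, Y(Ω₂)=-0.186366+0.161215i
  term(m=+5) = +0.037644+0.077106i   from Y*(Ω₁)=+0.128834+0.355024i, Y(Ω₂)=+0.225913-0.024050i
  term(m=+6) = +0.102331+0.088248i   from Y*(Ω₁)=+0.426753+0.091220i, Y(Ω₂)=+0.271583+0.148737i
  term(m=+7) = -0.050348-0.015942i   from Y*(Ω₁)=+0.183500-0.189512i, Y(Ω₂)=-0.089352-0.179156i
  term(m=+8) = -0.043694+0.004311i   from Y*(Ω₁)=-0.021333-0.086120i, Y(Ω₂)=+0.071245-0.489713i
Total Σ_m = +0.018240+0.000000i. Multiply by 0.739198: +0.013483+0.000000i. P_8(cos γ) = 0.013483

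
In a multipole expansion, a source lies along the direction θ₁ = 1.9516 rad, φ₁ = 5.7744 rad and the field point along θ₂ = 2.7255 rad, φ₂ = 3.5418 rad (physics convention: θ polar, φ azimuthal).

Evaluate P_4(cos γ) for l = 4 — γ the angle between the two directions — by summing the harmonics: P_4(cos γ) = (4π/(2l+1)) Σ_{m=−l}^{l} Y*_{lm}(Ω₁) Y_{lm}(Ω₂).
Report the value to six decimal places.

Term-by-term m-sum for l=4 (normalisation 4π/9 = 1.396263):
  [-4]  conj(Y_{4,-4})(Ω₁) = -0.14721 - 0.29391j ; Y_{4,-4}(Ω₂) = -0.00035 - 0.01181j ; Δ = -0.00342 + 0.00184j
  [-3]  conj(Y_{4,-3})(Ω₁) = -0.01654 + 0.37185j ; Y_{4,-3}(Ω₂) = 0.02735 - 0.07048j ; Δ = 0.02576 + 0.01134j
  [-2]  conj(Y_{4,-2})(Ω₁) = -0.00501 + 0.00811j ; Y_{4,-2}(Ω₂) = 0.18483 - 0.19047j ; Δ = 0.00062 + 0.00245j
  [-1]  conj(Y_{4,-1})(Ω₁) = 0.28983 - 0.16166j ; Y_{4,-1}(Ω₂) = 0.46011 - 0.19465j ; Δ = 0.10189 - 0.13079j
  [+0]  conj(Y_{4,0})(Ω₁) = -0.05038 + 0.00000j ; Y_{4,0}(Ω₂) = 0.25382 + 0.00000j ; Δ = -0.01279 + 0.00000j
  [+1]  conj(Y_{4,1})(Ω₁) = -0.28983 - 0.16166j ; Y_{4,1}(Ω₂) = -0.46011 - 0.19465j ; Δ = 0.10189 + 0.13079j
  [+2]  conj(Y_{4,2})(Ω₁) = -0.00501 - 0.00811j ; Y_{4,2}(Ω₂) = 0.18483 + 0.19047j ; Δ = 0.00062 - 0.00245j
  [+3]  conj(Y_{4,3})(Ω₁) = 0.01654 + 0.37185j ; Y_{4,3}(Ω₂) = -0.02735 - 0.07048j ; Δ = 0.02576 - 0.01134j
  [+4]  conj(Y_{4,4})(Ω₁) = -0.14721 + 0.29391j ; Y_{4,4}(Ω₂) = -0.00035 + 0.01181j ; Δ = -0.00342 - 0.00184j
Total Σ_m = 0.23690 - 0.00000j. Multiply by 1.396263: 0.33078 - 0.00000j. P_4(cos γ) = 0.330780

0.330780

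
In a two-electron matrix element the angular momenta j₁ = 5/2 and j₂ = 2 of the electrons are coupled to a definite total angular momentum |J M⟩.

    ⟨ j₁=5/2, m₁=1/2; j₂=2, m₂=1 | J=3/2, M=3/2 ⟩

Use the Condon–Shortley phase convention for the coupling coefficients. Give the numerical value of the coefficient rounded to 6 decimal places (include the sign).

triangle: 3!*2!*1!/7! = 12/5040
(j±m)!: 3!*2!*3!*1!*3!*0! = 432
prefactor² = (2J+1)*Δ*N² = 144/35
  k=2: +1/(2!*1!*0!*1!*2!*0!) = 1/4
Σ = 1/4  ⇒  CG² = 144/35*(1/4)² = 9/35
CG = +√(9/35) = +0.507093

+√(9/35) = +0.507093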